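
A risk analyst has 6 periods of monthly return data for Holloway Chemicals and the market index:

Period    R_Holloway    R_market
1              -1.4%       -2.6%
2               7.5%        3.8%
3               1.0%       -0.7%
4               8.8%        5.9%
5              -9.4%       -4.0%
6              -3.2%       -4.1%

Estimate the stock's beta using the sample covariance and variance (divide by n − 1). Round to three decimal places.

1.520

Mean R_i = (-1.4 + 7.5 + 1.0 + 8.8 − 9.4 − 3.2) / 6 = 0.5500%
Mean R_m = (-2.6 + 3.8 − 0.7 + 5.9 − 4.0 − 4.1) / 6 = -0.2833%
Σ(R_i − R̄_i)(R_m − R̄_m) = 135.0150  ⇒  Cov = 135.0150 / 5 = 27.0030
Σ(R_m − R̄_m)² = 88.8283  ⇒  Var(R_m) = 88.8283 / 5 = 17.7657
β = Cov / Var(R_m) = 27.0030 / 17.7657 = 1.5200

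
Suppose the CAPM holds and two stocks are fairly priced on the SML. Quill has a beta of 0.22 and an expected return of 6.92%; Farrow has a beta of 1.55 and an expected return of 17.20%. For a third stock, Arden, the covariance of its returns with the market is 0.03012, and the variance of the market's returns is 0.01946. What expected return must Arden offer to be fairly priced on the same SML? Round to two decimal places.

17.18%

MRP = (17.20% − 6.92%) / (1.55 − 0.22) = 7.7293%
R_f = 6.92% − 0.22 × 7.7293% = 5.2196%
β_Arden = Cov / Var(R_m) = 0.03012 / 0.01946 = 1.5478
E(R_Arden) = R_f + β × MRP = 5.2196% + 1.5478 × 7.7293% = 17.18%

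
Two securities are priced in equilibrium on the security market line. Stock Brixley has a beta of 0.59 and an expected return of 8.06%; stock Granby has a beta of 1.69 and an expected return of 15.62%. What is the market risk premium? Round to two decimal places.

6.87%

Both satisfy E(R) = R_f + β·MRP, so the slope of the SML is
MRP = (15.62% − 8.06%) / (1.69 − 0.59) = 7.56% / 1.10 = 6.8727%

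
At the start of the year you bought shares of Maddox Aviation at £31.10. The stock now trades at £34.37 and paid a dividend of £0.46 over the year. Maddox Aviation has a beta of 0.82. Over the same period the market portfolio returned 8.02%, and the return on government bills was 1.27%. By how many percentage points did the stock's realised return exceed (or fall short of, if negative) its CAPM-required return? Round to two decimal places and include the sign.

Realised HPR = (P1 + D1 − P0) / P0 = (34.37 + 0.46 − 31.10) / 31.10 = 3.73 / 31.10 = 11.9936%
MRP = 8.02% − 1.27% = 6.75%
CAPM required = R_f + β·MRP = 1.27% + 0.82 × 6.75% = 6.8050%
α = realised − required = 11.9936% − 6.8050% = +5.19%

+5.19%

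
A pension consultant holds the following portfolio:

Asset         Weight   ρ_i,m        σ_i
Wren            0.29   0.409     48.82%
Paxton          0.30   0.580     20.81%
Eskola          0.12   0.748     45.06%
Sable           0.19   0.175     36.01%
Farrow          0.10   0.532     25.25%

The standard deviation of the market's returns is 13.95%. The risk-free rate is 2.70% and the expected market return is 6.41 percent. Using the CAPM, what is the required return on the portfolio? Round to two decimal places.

6.95%

β_Wren = 0.409 × 48.82% / 13.95% = 1.4314
β_Paxton = 0.580 × 20.81% / 13.95% = 0.8652
β_Eskola = 0.748 × 45.06% / 13.95% = 2.4161
β_Sable = 0.175 × 36.01% / 13.95% = 0.4517
β_Farrow = 0.532 × 25.25% / 13.95% = 0.9629
β_P = Σ w_i β_i = 0.29×1.4314 + 0.30×0.8652 + 0.12×2.4161 + 0.19×0.4517 + 0.10×0.9629 = 1.1467
MRP = 6.41% − 2.70% = 3.71%
E(R_P) = R_f + β_P × MRP = 2.70% + 1.1467 × 3.71% = 6.95%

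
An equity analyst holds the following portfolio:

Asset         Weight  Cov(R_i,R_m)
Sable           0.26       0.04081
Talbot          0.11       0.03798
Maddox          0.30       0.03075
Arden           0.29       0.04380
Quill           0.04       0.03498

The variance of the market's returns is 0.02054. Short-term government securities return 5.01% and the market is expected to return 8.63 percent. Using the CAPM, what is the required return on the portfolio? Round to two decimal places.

11.73%

β_Sable = 0.04081 / 0.02054 = 1.9869
β_Talbot = 0.03798 / 0.02054 = 1.8491
β_Maddox = 0.03075 / 0.02054 = 1.4971
β_Arden = 0.04380 / 0.02054 = 2.1324
β_Quill = 0.03498 / 0.02054 = 1.7030
β_P = Σ w_i β_i = 0.26×1.9869 + 0.11×1.8491 + 0.30×1.4971 + 0.29×2.1324 + 0.04×1.7030 = 1.8556
MRP = 8.63% − 5.01% = 3.62%
E(R_P) = R_f + β_P × MRP = 5.01% + 1.8556 × 3.62% = 11.73%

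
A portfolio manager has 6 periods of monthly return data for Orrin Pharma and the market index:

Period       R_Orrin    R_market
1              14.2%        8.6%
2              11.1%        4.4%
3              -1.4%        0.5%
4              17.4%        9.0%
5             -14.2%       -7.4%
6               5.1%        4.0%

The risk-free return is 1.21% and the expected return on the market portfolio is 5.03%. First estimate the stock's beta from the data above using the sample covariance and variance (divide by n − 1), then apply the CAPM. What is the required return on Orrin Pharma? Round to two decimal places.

8.45%

Mean R_i = (14.2 + 11.1 − 1.4 + 17.4 − 14.2 + 5.1) / 6 = 5.3667%
Mean R_m = (8.6 + 4.4 + 0.5 + 9.0 − 7.4 + 4.0) / 6 = 3.1833%
Σ(R_i − R̄_i)(R_m − R̄_m) = 349.8367  ⇒  Cov = 349.8367 / 5 = 69.9673
Σ(R_m − R̄_m)² = 184.5283  ⇒  Var(R_m) = 184.5283 / 5 = 36.9057
β = Cov / Var(R_m) = 69.9673 / 36.9057 = 1.8958
MRP = 5.03% − 1.21% = 3.82%
E(R) = R_f + β × MRP = 1.21% + 1.8958 × 3.82% = 8.45%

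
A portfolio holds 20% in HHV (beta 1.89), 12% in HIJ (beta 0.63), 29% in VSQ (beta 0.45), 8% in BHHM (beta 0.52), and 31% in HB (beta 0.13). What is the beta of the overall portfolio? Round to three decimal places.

0.666

β_P = Σ w_i β_i = 0.20×1.89 + 0.12×0.63 + 0.29×0.45 + 0.08×0.52 + 0.31×0.13 = 0.6660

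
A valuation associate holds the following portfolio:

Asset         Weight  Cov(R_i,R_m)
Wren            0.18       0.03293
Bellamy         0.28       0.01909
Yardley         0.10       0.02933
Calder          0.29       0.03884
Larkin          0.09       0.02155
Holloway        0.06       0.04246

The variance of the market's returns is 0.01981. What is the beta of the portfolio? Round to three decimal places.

β_Wren = 0.03293 / 0.01981 = 1.6623
β_Bellamy = 0.01909 / 0.01981 = 0.9637
β_Yardley = 0.02933 / 0.01981 = 1.4806
β_Calder = 0.03884 / 0.01981 = 1.9606
β_Larkin = 0.02155 / 0.01981 = 1.0878
β_Holloway = 0.04246 / 0.01981 = 2.1434
β_P = Σ w_i β_i = 0.18×1.6623 + 0.28×0.9637 + 0.10×1.4806 + 0.29×1.9606 + 0.09×1.0878 + 0.06×2.1434 = 1.5122

1.512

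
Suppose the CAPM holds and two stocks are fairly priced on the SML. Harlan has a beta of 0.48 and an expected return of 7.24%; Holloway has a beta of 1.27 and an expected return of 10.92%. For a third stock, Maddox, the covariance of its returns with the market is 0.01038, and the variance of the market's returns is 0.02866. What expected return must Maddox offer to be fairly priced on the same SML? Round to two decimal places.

MRP = (10.92% − 7.24%) / (1.27 − 0.48) = 4.6582%
R_f = 7.24% − 0.48 × 4.6582% = 5.0041%
β_Maddox = Cov / Var(R_m) = 0.01038 / 0.02866 = 0.3622
E(R_Maddox) = R_f + β × MRP = 5.0041% + 0.3622 × 4.6582% = 6.69%

6.69%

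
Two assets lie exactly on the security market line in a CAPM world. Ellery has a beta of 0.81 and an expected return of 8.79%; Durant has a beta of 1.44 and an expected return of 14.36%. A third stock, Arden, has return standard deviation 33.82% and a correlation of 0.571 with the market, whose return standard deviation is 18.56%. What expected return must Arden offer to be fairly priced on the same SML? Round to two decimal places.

MRP = (14.36% − 8.79%) / (1.44 − 0.81) = 8.8413%
R_f = 8.79% − 0.81 × 8.8413% = 1.6285%
β_Arden = ρ·σ_i/σ_m = 0.571 × 33.82 / 18.56 = 1.0405
E(R_Arden) = R_f + β × MRP = 1.6285% + 1.0405 × 8.8413% = 10.83%

10.83%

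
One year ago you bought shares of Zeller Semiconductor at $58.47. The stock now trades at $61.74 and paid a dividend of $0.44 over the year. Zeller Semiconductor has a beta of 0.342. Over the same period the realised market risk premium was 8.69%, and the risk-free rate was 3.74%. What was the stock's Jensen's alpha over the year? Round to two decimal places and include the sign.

Realised HPR = (P1 + D1 − P0) / P0 = (61.74 + 0.44 − 58.47) / 58.47 = 3.71 / 58.47 = 6.3451%
CAPM required = R_f + β·MRP = 3.74% + 0.342 × 8.69% = 6.71198%
α = realised − required = 6.3451% − 6.71198% = -0.37%

-0.37%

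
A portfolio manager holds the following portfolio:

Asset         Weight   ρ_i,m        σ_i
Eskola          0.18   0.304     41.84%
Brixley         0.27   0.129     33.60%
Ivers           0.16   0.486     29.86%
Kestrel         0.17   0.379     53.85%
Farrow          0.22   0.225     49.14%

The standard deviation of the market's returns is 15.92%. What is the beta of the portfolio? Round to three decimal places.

0.734

β_Eskola = 0.304 × 41.84% / 15.92% = 0.7990
β_Brixley = 0.129 × 33.60% / 15.92% = 0.2723
β_Ivers = 0.486 × 29.86% / 15.92% = 0.9116
β_Kestrel = 0.379 × 53.85% / 15.92% = 1.2820
β_Farrow = 0.225 × 49.14% / 15.92% = 0.6945
β_P = Σ w_i β_i = 0.18×0.7990 + 0.27×0.2723 + 0.16×0.9116 + 0.17×1.2820 + 0.22×0.6945 = 0.7339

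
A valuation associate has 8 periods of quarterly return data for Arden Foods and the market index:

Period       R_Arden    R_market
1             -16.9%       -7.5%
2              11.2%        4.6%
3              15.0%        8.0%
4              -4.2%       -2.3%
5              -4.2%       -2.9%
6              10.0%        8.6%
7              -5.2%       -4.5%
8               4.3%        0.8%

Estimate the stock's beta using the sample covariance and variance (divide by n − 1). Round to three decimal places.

1.728

Mean R_i = (-16.9 + 11.2 + 15.0 − 4.2 − 4.2 + 10.0 − 5.2 + 4.3) / 8 = 1.2500%
Mean R_m = (-7.5 + 4.6 + 8.0 − 2.3 − 2.9 + 8.6 − 4.5 + 0.8) / 8 = 0.6000%
Σ(R_i − R̄_i)(R_m − R̄_m) = 426.9500  ⇒  Cov = 426.9500 / 7 = 60.9929
Σ(R_m − R̄_m)² = 247.0800  ⇒  Var(R_m) = 247.0800 / 7 = 35.2971
β = Cov / Var(R_m) = 60.9929 / 35.2971 = 1.7280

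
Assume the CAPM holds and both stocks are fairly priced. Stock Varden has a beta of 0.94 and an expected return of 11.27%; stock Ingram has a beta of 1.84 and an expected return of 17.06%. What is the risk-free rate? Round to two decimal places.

5.22%

Both satisfy E(R) = R_f + β·MRP, so the slope of the SML is
MRP = (17.06% − 11.27%) / (1.84 − 0.94) = 5.79% / 0.90 = 6.4333%
R_f = E(R_Varden) − β_Varden·MRP = 11.27% − 0.94 × 6.4333% = 5.2227%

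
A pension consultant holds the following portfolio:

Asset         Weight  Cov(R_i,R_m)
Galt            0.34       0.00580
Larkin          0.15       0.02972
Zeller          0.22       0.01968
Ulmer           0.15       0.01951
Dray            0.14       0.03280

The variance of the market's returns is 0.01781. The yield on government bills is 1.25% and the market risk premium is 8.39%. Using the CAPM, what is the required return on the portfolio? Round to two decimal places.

β_Galt = 0.00580 / 0.01781 = 0.3257
β_Larkin = 0.02972 / 0.01781 = 1.6687
β_Zeller = 0.01968 / 0.01781 = 1.1050
β_Ulmer = 0.01951 / 0.01781 = 1.0955
β_Dray = 0.03280 / 0.01781 = 1.8417
β_P = Σ w_i β_i = 0.34×0.3257 + 0.15×1.6687 + 0.22×1.1050 + 0.15×1.0955 + 0.14×1.8417 = 1.0263
E(R_P) = R_f + β_P × MRP = 1.25% + 1.0263 × 8.39% = 9.86%

9.86%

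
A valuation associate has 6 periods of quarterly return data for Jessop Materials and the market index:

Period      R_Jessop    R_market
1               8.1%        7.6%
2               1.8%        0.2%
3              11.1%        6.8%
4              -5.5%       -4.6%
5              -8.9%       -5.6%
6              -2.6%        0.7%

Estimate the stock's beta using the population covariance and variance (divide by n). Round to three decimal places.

1.358

Mean R_i = (8.1 + 1.8 + 11.1 − 5.5 − 8.9 − 2.6) / 6 = 0.6667%
Mean R_m = (7.6 + 0.2 + 6.8 − 4.6 − 5.6 + 0.7) / 6 = 0.8500%
Σ(R_i − R̄_i)(R_m − R̄_m) = 207.3200  ⇒  Cov = 207.3200 / 6 = 34.5533
Σ(R_m − R̄_m)² = 152.7150  ⇒  Var(R_m) = 152.7150 / 6 = 25.4525
β = Cov / Var(R_m) = 34.5533 / 25.4525 = 1.3576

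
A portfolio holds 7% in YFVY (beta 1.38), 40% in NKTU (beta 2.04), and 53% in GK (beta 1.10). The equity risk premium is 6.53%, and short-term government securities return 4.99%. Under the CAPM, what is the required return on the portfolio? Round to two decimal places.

14.76%

β_P = Σ w_i β_i = 0.07×1.38 + 0.40×2.04 + 0.53×1.10 = 1.4956
E(R_P) = R_f + β_P × MRP = 4.99% + 1.4956 × 6.53% = 14.76%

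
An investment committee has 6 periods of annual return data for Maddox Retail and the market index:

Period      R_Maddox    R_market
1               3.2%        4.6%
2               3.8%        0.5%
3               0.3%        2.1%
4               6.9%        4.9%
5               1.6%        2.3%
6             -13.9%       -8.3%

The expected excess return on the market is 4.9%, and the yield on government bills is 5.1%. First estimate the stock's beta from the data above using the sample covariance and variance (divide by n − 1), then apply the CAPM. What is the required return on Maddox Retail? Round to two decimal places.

Mean R_i = (3.2 + 3.8 + 0.3 + 6.9 + 1.6 − 13.9) / 6 = 0.3167%
Mean R_m = (4.6 + 0.5 + 2.1 + 4.9 + 2.3 − 8.3) / 6 = 1.0167%
Σ(R_i − R̄_i)(R_m − R̄_m) = 168.1783  ⇒  Cov = 168.1783 / 5 = 33.6357
Σ(R_m − R̄_m)² = 117.8083  ⇒  Var(R_m) = 117.8083 / 5 = 23.5617
β = Cov / Var(R_m) = 33.6357 / 23.5617 = 1.4276
E(R) = R_f + β × MRP = 5.1% + 1.4276 × 4.9% = 12.10%

12.10%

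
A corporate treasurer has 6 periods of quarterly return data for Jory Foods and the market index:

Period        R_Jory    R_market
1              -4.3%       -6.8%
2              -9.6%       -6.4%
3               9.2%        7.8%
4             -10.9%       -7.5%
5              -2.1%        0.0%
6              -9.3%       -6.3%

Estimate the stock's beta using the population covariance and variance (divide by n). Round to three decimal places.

Mean R_i = (-4.3 − 9.6 + 9.2 − 10.9 − 2.1 − 9.3) / 6 = -4.5000%
Mean R_m = (-6.8 − 6.4 + 7.8 − 7.5 + 0.0 − 6.3) / 6 = -3.2000%
Σ(R_i − R̄_i)(R_m − R̄_m) = 216.3800  ⇒  Cov = 216.3800 / 6 = 36.0633
Σ(R_m − R̄_m)² = 182.5400  ⇒  Var(R_m) = 182.5400 / 6 = 30.4233
β = Cov / Var(R_m) = 36.0633 / 30.4233 = 1.1854

1.185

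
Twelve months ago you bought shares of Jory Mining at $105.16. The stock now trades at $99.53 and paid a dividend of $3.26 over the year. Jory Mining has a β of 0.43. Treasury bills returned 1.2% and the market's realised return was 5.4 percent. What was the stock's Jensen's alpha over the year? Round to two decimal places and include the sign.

-5.26%

Realised HPR = (P1 + D1 − P0) / P0 = (99.53 + 3.26 − 105.16) / 105.16 = -2.37 / 105.16 = -2.2537%
MRP = 5.4% − 1.2% = 4.20%
CAPM required = R_f + β·MRP = 1.2% + 0.43 × 4.2% = 3.0060%
α = realised − required = -2.2537% − 3.0060% = -5.26%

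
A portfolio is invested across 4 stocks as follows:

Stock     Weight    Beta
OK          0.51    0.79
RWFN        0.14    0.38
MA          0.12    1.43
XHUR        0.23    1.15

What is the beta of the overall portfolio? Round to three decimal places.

β_P = Σ w_i β_i = 0.51×0.79 + 0.14×0.38 + 0.12×1.43 + 0.23×1.15 = 0.8922

0.892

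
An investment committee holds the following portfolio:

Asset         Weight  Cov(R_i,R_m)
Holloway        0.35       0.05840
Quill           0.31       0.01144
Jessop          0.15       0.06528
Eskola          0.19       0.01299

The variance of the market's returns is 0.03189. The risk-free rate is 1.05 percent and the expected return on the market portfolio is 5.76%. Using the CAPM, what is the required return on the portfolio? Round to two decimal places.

6.40%

β_Holloway = 0.05840 / 0.03189 = 1.8313
β_Quill = 0.01144 / 0.03189 = 0.3587
β_Jessop = 0.06528 / 0.03189 = 2.0470
β_Eskola = 0.01299 / 0.03189 = 0.4073
β_P = Σ w_i β_i = 0.35×1.8313 + 0.31×0.3587 + 0.15×2.0470 + 0.19×0.4073 = 1.1366
MRP = 5.76% − 1.05% = 4.71%
E(R_P) = R_f + β_P × MRP = 1.05% + 1.1366 × 4.71% = 6.40%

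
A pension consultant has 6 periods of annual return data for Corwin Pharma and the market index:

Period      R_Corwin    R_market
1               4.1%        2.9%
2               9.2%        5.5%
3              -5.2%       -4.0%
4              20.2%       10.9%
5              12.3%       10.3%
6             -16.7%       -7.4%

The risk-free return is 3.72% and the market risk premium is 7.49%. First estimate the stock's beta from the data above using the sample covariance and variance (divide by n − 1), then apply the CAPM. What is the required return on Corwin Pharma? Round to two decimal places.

16.63%

Mean R_i = (4.1 + 9.2 − 5.2 + 20.2 + 12.3 − 16.7) / 6 = 3.9833%
Mean R_m = (2.9 + 5.5 − 4.0 + 10.9 + 10.3 − 7.4) / 6 = 3.0333%
Σ(R_i − R̄_i)(R_m − R̄_m) = 481.2433  ⇒  Cov = 481.2433 / 5 = 96.2487
Σ(R_m − R̄_m)² = 279.1133  ⇒  Var(R_m) = 279.1133 / 5 = 55.8227
β = Cov / Var(R_m) = 96.2487 / 55.8227 = 1.7242
E(R) = R_f + β × MRP = 3.72% + 1.7242 × 7.49% = 16.63%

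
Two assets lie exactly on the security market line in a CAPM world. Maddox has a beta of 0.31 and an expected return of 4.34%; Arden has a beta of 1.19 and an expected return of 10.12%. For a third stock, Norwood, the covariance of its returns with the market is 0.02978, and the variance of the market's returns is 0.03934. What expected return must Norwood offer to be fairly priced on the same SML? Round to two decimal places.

MRP = (10.12% − 4.34%) / (1.19 − 0.31) = 6.5682%
R_f = 4.34% − 0.31 × 6.5682% = 2.3039%
β_Norwood = Cov / Var(R_m) = 0.02978 / 0.03934 = 0.7570
E(R_Norwood) = R_f + β × MRP = 2.3039% + 0.7570 × 6.5682% = 7.28%

7.28%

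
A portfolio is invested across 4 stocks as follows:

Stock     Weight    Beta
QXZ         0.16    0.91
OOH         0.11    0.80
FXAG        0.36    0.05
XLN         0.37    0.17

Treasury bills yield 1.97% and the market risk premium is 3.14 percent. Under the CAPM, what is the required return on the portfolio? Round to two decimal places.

β_P = Σ w_i β_i = 0.16×0.91 + 0.11×0.80 + 0.36×0.05 + 0.37×0.17 = 0.3145
E(R_P) = R_f + β_P × MRP = 1.97% + 0.3145 × 3.14% = 2.96%

2.96%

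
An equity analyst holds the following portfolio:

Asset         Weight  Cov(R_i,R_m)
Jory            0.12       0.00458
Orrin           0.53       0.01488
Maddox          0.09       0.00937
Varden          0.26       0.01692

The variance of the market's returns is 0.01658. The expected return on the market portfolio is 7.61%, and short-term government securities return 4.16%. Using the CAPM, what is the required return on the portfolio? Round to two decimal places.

β_Jory = 0.00458 / 0.01658 = 0.2762
β_Orrin = 0.01488 / 0.01658 = 0.8975
β_Maddox = 0.00937 / 0.01658 = 0.5651
β_Varden = 0.01692 / 0.01658 = 1.0205
β_P = Σ w_i β_i = 0.12×0.2762 + 0.53×0.8975 + 0.09×0.5651 + 0.26×1.0205 = 0.8250
MRP = 7.61% − 4.16% = 3.45%
E(R_P) = R_f + β_P × MRP = 4.16% + 0.8250 × 3.45% = 7.01%

7.01%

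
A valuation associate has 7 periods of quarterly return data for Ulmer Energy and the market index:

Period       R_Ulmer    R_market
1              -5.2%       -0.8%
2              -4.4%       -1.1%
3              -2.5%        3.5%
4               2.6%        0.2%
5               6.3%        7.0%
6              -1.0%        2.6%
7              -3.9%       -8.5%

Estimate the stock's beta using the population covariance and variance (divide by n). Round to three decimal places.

0.559

Mean R_i = (-5.2 − 4.4 − 2.5 + 2.6 + 6.3 − 1.0 − 3.9) / 7 = -1.1571%
Mean R_m = (-0.8 − 1.1 + 3.5 + 0.2 + 7.0 + 2.6 − 8.5) / 7 = 0.4143%
Σ(R_i − R̄_i)(R_m − R̄_m) = 78.7757  ⇒  Cov = 78.7757 / 7 = 11.2537
Σ(R_m − R̄_m)² = 140.9486  ⇒  Var(R_m) = 140.9486 / 7 = 20.1355
β = Cov / Var(R_m) = 11.2537 / 20.1355 = 0.5589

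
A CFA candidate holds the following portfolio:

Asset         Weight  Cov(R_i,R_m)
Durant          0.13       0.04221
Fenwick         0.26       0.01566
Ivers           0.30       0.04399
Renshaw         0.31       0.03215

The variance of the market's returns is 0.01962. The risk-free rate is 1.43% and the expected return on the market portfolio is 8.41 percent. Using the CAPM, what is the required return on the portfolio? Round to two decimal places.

13.07%

β_Durant = 0.04221 / 0.01962 = 2.1514
β_Fenwick = 0.01566 / 0.01962 = 0.7982
β_Ivers = 0.04399 / 0.01962 = 2.2421
β_Renshaw = 0.03215 / 0.01962 = 1.6386
β_P = Σ w_i β_i = 0.13×2.1514 + 0.26×0.7982 + 0.30×2.2421 + 0.31×1.6386 = 1.6678
MRP = 8.41% − 1.43% = 6.98%
E(R_P) = R_f + β_P × MRP = 1.43% + 1.6678 × 6.98% = 13.07%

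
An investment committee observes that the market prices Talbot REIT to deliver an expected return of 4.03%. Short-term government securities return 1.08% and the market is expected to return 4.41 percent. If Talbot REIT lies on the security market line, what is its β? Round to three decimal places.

MRP = 4.41% − 1.08% = 3.33%
β = (E(R) − R_f) / MRP = (4.03% − 1.08%) / 3.33% = 2.95% / 3.33% = 0.886

0.886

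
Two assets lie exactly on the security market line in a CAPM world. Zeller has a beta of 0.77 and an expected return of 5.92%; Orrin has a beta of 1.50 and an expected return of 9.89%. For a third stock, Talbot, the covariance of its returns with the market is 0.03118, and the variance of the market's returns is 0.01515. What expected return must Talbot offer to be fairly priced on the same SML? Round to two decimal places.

MRP = (9.89% − 5.92%) / (1.50 − 0.77) = 5.4384%
R_f = 5.92% − 0.77 × 5.4384% = 1.7324%
β_Talbot = Cov / Var(R_m) = 0.03118 / 0.01515 = 2.0581
E(R_Talbot) = R_f + β × MRP = 1.7324% + 2.0581 × 5.4384% = 12.93%

12.93%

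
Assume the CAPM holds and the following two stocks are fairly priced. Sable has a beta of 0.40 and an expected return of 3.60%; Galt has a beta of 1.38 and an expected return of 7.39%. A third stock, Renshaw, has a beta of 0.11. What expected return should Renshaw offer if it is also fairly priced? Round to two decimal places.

MRP (SML slope) = (7.39% − 3.60%) / (1.38 − 0.40) = 3.79% / 0.98 = 3.8673%
R_f (intercept) = 3.60% − 0.40 × 3.8673% = 2.0531%
E(R_Renshaw) = R_f + β × MRP = 2.0531% + 0.11 × 3.8673% = 2.48%

2.48%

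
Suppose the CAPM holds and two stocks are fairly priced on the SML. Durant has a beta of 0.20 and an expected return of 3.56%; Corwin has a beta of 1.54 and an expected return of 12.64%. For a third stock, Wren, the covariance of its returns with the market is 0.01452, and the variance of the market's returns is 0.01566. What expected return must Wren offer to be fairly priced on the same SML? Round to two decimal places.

MRP = (12.64% − 3.56%) / (1.54 − 0.20) = 6.7761%
R_f = 3.56% − 0.20 × 6.7761% = 2.2048%
β_Wren = Cov / Var(R_m) = 0.01452 / 0.01566 = 0.9272
E(R_Wren) = R_f + β × MRP = 2.2048% + 0.9272 × 6.7761% = 8.49%

8.49%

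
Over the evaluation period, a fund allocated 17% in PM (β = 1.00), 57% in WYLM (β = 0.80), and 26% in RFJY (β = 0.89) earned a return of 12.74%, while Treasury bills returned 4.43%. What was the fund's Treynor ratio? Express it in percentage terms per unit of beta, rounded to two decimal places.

β_P = 0.17×1.00 + 0.57×0.80 + 0.26×0.89 = 0.8574
Treynor = (R_P − R_f) / β_P = (12.74% − 4.43%) / 0.8574 = 8.31% / 0.8574 = 9.69%

9.69%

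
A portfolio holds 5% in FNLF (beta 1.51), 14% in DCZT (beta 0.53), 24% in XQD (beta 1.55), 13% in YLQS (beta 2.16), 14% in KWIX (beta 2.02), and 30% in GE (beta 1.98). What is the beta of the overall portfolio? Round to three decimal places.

β_P = Σ w_i β_i = 0.05×1.51 + 0.14×0.53 + 0.24×1.55 + 0.13×2.16 + 0.14×2.02 + 0.30×1.98 = 1.6793

1.679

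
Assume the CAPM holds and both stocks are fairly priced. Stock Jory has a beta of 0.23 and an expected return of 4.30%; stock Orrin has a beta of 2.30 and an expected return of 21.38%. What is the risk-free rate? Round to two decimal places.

2.40%

Both satisfy E(R) = R_f + β·MRP, so the slope of the SML is
MRP = (21.38% − 4.30%) / (2.30 − 0.23) = 17.08% / 2.07 = 8.2512%
R_f = E(R_Jory) − β_Jory·MRP = 4.30% − 0.23 × 8.2512% = 2.4022%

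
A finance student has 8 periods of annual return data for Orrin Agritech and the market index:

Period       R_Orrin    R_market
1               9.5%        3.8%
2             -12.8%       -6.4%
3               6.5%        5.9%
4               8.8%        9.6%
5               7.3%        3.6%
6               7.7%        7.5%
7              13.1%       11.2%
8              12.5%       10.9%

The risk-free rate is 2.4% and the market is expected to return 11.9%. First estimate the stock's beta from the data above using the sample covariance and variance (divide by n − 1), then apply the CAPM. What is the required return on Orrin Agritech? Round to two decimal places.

Mean R_i = (9.5 − 12.8 + 6.5 + 8.8 + 7.3 + 7.7 + 13.1 + 12.5) / 8 = 6.5750%
Mean R_m = (3.8 − 6.4 + 5.9 + 9.6 + 3.6 + 7.5 + 11.2 + 10.9) / 8 = 5.7625%
Σ(R_i − R̄_i)(R_m − R̄_m) = 304.7425  ⇒  Cov = 304.7425 / 7 = 43.5346
Σ(R_m − R̄_m)² = 230.1788  ⇒  Var(R_m) = 230.1788 / 7 = 32.8827
β = Cov / Var(R_m) = 43.5346 / 32.8827 = 1.3239
MRP = 11.9% − 2.4% = 9.50%
E(R) = R_f + β × MRP = 2.4% + 1.3239 × 9.5% = 14.98%

14.98%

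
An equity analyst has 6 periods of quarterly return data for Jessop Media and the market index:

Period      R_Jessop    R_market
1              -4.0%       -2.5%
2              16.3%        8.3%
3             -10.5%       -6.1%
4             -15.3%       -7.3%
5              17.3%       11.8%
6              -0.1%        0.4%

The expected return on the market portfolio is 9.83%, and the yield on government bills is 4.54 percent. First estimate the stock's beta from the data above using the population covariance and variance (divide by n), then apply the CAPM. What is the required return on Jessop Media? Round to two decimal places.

13.70%

Mean R_i = (-4.0 + 16.3 − 10.5 − 15.3 + 17.3 − 0.1) / 6 = 0.6167%
Mean R_m = (-2.5 + 8.3 − 6.1 − 7.3 + 11.8 + 0.4) / 6 = 0.7667%
Σ(R_i − R̄_i)(R_m − R̄_m) = 522.2933  ⇒  Cov = 522.2933 / 6 = 87.0489
Σ(R_m − R̄_m)² = 301.5133  ⇒  Var(R_m) = 301.5133 / 6 = 50.2522
β = Cov / Var(R_m) = 87.0489 / 50.2522 = 1.7322
MRP = 9.83% − 4.54% = 5.29%
E(R) = R_f + β × MRP = 4.54% + 1.7322 × 5.29% = 13.70%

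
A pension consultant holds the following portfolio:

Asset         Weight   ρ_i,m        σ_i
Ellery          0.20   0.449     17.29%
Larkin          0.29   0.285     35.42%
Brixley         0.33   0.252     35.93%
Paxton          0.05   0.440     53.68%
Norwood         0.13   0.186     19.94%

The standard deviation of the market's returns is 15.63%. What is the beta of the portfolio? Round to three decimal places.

0.584

β_Ellery = 0.449 × 17.29% / 15.63% = 0.4967
β_Larkin = 0.285 × 35.42% / 15.63% = 0.6459
β_Brixley = 0.252 × 35.93% / 15.63% = 0.5793
β_Paxton = 0.440 × 53.68% / 15.63% = 1.5111
β_Norwood = 0.186 × 19.94% / 15.63% = 0.2373
β_P = Σ w_i β_i = 0.20×0.4967 + 0.29×0.6459 + 0.33×0.5793 + 0.05×1.5111 + 0.13×0.2373 = 0.5842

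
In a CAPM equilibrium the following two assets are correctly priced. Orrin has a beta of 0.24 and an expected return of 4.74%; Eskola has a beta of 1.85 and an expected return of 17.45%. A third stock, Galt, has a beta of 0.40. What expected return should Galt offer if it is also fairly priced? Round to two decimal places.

MRP (SML slope) = (17.45% − 4.74%) / (1.85 − 0.24) = 12.71% / 1.61 = 7.8944%
R_f (intercept) = 4.74% − 0.24 × 7.8944% = 2.8453%
E(R_Galt) = R_f + β × MRP = 2.8453% + 0.40 × 7.8944% = 6.00%

6.00%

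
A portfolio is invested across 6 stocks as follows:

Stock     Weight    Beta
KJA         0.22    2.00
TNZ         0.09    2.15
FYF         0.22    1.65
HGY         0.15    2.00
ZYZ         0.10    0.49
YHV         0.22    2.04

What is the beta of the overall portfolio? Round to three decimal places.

1.794

β_P = Σ w_i β_i = 0.22×2.00 + 0.09×2.15 + 0.22×1.65 + 0.15×2.00 + 0.10×0.49 + 0.22×2.04 = 1.7943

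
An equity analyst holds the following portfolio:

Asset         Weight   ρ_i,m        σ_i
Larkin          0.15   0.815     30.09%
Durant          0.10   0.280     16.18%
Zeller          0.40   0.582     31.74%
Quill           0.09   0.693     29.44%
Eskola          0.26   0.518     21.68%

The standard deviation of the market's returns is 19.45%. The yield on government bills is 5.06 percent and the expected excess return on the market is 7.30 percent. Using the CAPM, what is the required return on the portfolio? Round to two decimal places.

11.17%

β_Larkin = 0.815 × 30.09% / 19.45% = 1.2608
β_Durant = 0.280 × 16.18% / 19.45% = 0.2329
β_Zeller = 0.582 × 31.74% / 19.45% = 0.9498
β_Quill = 0.693 × 29.44% / 19.45% = 1.0489
β_Eskola = 0.518 × 21.68% / 19.45% = 0.5774
β_P = Σ w_i β_i = 0.15×1.2608 + 0.10×0.2329 + 0.40×0.9498 + 0.09×1.0489 + 0.26×0.5774 = 0.8369
E(R_P) = R_f + β_P × MRP = 5.06% + 0.8369 × 7.30% = 11.17%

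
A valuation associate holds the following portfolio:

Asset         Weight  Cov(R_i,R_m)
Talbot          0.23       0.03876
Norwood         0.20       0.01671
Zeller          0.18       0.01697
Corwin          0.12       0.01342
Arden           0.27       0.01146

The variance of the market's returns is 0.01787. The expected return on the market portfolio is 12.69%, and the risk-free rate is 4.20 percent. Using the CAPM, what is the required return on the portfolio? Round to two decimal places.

13.71%

β_Talbot = 0.03876 / 0.01787 = 2.1690
β_Norwood = 0.01671 / 0.01787 = 0.9351
β_Zeller = 0.01697 / 0.01787 = 0.9496
β_Corwin = 0.01342 / 0.01787 = 0.7510
β_Arden = 0.01146 / 0.01787 = 0.6413
β_P = Σ w_i β_i = 0.23×2.1690 + 0.20×0.9351 + 0.18×0.9496 + 0.12×0.7510 + 0.27×0.6413 = 1.1201
MRP = 12.69% − 4.20% = 8.49%
E(R_P) = R_f + β_P × MRP = 4.20% + 1.1201 × 8.49% = 13.71%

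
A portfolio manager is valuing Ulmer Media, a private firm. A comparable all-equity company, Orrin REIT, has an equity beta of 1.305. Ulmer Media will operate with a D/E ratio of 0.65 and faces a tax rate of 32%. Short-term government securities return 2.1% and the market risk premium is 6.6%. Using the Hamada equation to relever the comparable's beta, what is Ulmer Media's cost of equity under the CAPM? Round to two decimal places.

14.52%

β_L = β_U × [1 + (1 − t)(D/E)] = 1.305 × [1 + (1 − 0.32) × 0.65]
    = 1.305 × [1 + 0.68 × 0.65] = 1.305 × 1.4420 = 1.8818
E(R) = R_f + β_L × MRP = 2.1% + 1.8818 × 6.6% = 14.52%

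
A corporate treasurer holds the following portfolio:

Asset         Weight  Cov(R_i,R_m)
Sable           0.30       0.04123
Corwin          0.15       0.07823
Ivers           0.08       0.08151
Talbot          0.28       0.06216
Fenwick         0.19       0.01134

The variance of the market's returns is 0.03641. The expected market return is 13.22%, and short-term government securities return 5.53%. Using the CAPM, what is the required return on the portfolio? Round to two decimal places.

16.13%

β_Sable = 0.04123 / 0.03641 = 1.1324
β_Corwin = 0.07823 / 0.03641 = 2.1486
β_Ivers = 0.08151 / 0.03641 = 2.2387
β_Talbot = 0.06216 / 0.03641 = 1.7072
β_Fenwick = 0.01134 / 0.03641 = 0.3115
β_P = Σ w_i β_i = 0.30×1.1324 + 0.15×2.1486 + 0.08×2.2387 + 0.28×1.7072 + 0.19×0.3115 = 1.3783
MRP = 13.22% − 5.53% = 7.69%
E(R_P) = R_f + β_P × MRP = 5.53% + 1.3783 × 7.69% = 16.13%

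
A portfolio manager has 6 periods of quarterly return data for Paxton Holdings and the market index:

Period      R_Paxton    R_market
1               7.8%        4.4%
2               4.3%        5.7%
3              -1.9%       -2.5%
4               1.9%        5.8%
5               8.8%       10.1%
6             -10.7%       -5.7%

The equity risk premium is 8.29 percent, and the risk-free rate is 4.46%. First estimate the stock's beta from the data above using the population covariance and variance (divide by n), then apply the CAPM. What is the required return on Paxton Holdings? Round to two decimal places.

13.74%

Mean R_i = (7.8 + 4.3 − 1.9 + 1.9 + 8.8 − 10.7) / 6 = 1.7000%
Mean R_m = (4.4 + 5.7 − 2.5 + 5.8 + 10.1 − 5.7) / 6 = 2.9667%
Σ(R_i − R̄_i)(R_m − R̄_m) = 194.2100  ⇒  Cov = 194.2100 / 6 = 32.3683
Σ(R_m − R̄_m)² = 173.4333  ⇒  Var(R_m) = 173.4333 / 6 = 28.9056
β = Cov / Var(R_m) = 32.3683 / 28.9056 = 1.1198
E(R) = R_f + β × MRP = 4.46% + 1.1198 × 8.29% = 13.74%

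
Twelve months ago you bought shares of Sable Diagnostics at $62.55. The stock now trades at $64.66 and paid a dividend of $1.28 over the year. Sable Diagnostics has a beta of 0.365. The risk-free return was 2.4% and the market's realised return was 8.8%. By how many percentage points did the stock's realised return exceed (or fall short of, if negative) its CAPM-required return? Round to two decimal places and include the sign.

Realised HPR = (P1 + D1 − P0) / P0 = (64.66 + 1.28 − 62.55) / 62.55 = 3.39 / 62.55 = 5.4197%
MRP = 8.8% − 2.4% = 6.40%
CAPM required = R_f + β·MRP = 2.4% + 0.365 × 6.4% = 4.7360%
α = realised − required = 5.4197% − 4.7360% = +0.68%

+0.68%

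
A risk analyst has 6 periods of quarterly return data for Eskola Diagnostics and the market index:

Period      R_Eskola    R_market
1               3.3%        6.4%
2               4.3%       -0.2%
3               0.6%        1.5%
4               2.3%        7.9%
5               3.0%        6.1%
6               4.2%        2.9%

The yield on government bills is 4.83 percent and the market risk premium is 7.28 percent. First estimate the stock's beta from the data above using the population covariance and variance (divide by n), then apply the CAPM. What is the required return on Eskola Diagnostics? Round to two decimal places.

Mean R_i = (3.3 + 4.3 + 0.6 + 2.3 + 3.0 + 4.2) / 6 = 2.9500%
Mean R_m = (6.4 − 0.2 + 1.5 + 7.9 + 6.1 + 2.9) / 6 = 4.1000%
Σ(R_i − R̄_i)(R_m − R̄_m) = -2.7600  ⇒  Cov = -2.7600 / 6 = -0.4600
Σ(R_m − R̄_m)² = 50.4200  ⇒  Var(R_m) = 50.4200 / 6 = 8.4033
β = Cov / Var(R_m) = -0.4600 / 8.4033 = -0.0547
E(R) = R_f + β × MRP = 4.83% + -0.0547 × 7.28% = 4.43%

4.43%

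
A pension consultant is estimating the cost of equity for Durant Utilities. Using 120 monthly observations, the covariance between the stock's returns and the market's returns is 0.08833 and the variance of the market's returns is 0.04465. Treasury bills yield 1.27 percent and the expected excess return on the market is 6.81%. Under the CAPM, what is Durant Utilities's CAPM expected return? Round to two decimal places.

β = Cov(R_i, R_m) / Var(R_m) = 0.08833 / 0.04465 = 1.9783
E(R) = R_f + β × MRP = 1.27% + 1.9783 × 6.81% = 14.74%

14.74%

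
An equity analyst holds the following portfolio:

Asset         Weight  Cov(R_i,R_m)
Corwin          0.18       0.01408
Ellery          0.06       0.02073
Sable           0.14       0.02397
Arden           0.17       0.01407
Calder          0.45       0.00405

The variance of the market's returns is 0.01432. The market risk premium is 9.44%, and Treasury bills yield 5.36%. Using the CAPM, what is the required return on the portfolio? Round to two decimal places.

β_Corwin = 0.01408 / 0.01432 = 0.9832
β_Ellery = 0.02073 / 0.01432 = 1.4476
β_Sable = 0.02397 / 0.01432 = 1.6739
β_Arden = 0.01407 / 0.01432 = 0.9825
β_Calder = 0.00405 / 0.01432 = 0.2828
β_P = Σ w_i β_i = 0.18×0.9832 + 0.06×1.4476 + 0.14×1.6739 + 0.17×0.9825 + 0.45×0.2828 = 0.7925
E(R_P) = R_f + β_P × MRP = 5.36% + 0.7925 × 9.44% = 12.84%

12.84%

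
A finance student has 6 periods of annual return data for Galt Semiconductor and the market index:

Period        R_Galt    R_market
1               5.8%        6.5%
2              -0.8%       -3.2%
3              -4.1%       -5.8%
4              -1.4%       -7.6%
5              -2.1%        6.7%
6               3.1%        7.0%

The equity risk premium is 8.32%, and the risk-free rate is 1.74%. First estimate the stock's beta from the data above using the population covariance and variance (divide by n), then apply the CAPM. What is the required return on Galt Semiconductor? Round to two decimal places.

4.64%

Mean R_i = (5.8 − 0.8 − 4.1 − 1.4 − 2.1 + 3.1) / 6 = 0.0833%
Mean R_m = (6.5 − 3.2 − 5.8 − 7.6 + 6.7 + 7.0) / 6 = 0.6000%
Σ(R_i − R̄_i)(R_m − R̄_m) = 82.0100  ⇒  Cov = 82.0100 / 6 = 13.6683
Σ(R_m − R̄_m)² = 235.6200  ⇒  Var(R_m) = 235.6200 / 6 = 39.2700
β = Cov / Var(R_m) = 13.6683 / 39.2700 = 0.3481
E(R) = R_f + β × MRP = 1.74% + 0.3481 × 8.32% = 4.64%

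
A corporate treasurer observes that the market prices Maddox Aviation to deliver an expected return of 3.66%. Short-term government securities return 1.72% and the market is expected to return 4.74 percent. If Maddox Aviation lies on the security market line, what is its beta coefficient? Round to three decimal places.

MRP = 4.74% − 1.72% = 3.02%
β = (E(R) − R_f) / MRP = (3.66% − 1.72%) / 3.02% = 1.94% / 3.02% = 0.642

0.642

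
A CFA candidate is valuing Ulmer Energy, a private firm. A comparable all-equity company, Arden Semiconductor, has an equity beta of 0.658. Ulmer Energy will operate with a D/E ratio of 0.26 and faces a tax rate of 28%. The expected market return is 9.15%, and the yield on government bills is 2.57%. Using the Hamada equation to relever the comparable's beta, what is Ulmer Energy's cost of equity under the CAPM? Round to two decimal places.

7.71%

β_L = β_U × [1 + (1 − t)(D/E)] = 0.658 × [1 + (1 − 0.28) × 0.26]
    = 0.658 × [1 + 0.72 × 0.26] = 0.658 × 1.1872 = 0.7812
MRP = 9.15% − 2.57% = 6.58%
E(R) = R_f + β_L × MRP = 2.57% + 0.7812 × 6.58% = 7.71%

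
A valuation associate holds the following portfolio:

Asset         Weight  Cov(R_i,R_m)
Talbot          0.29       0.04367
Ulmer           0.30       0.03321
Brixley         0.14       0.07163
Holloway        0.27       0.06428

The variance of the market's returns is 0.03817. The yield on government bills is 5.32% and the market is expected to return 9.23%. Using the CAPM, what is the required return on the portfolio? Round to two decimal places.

10.44%

β_Talbot = 0.04367 / 0.03817 = 1.1441
β_Ulmer = 0.03321 / 0.03817 = 0.8701
β_Brixley = 0.07163 / 0.03817 = 1.8766
β_Holloway = 0.06428 / 0.03817 = 1.6840
β_P = Σ w_i β_i = 0.29×1.1441 + 0.30×0.8701 + 0.14×1.8766 + 0.27×1.6840 = 1.3102
MRP = 9.23% − 5.32% = 3.91%
E(R_P) = R_f + β_P × MRP = 5.32% + 1.3102 × 3.91% = 10.44%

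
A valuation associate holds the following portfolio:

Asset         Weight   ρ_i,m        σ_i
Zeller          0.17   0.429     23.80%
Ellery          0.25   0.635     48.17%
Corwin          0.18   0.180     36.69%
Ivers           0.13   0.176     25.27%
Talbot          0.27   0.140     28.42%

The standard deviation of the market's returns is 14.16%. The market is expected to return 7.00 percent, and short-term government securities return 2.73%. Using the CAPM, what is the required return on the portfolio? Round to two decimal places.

β_Zeller = 0.429 × 23.80% / 14.16% = 0.7211
β_Ellery = 0.635 × 48.17% / 14.16% = 2.1602
β_Corwin = 0.180 × 36.69% / 14.16% = 0.4664
β_Ivers = 0.176 × 25.27% / 14.16% = 0.3141
β_Talbot = 0.140 × 28.42% / 14.16% = 0.2810
β_P = Σ w_i β_i = 0.17×0.7211 + 0.25×2.1602 + 0.18×0.4664 + 0.13×0.3141 + 0.27×0.2810 = 0.8633
MRP = 7.00% − 2.73% = 4.27%
E(R_P) = R_f + β_P × MRP = 2.73% + 0.8633 × 4.27% = 6.42%

6.42%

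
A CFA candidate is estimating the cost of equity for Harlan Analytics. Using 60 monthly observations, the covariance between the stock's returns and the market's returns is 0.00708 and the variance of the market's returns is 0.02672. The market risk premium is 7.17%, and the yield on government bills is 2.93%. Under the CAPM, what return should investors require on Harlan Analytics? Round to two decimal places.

β = Cov(R_i, R_m) / Var(R_m) = 0.00708 / 0.02672 = 0.2650
E(R) = R_f + β × MRP = 2.93% + 0.2650 × 7.17% = 4.83%

4.83%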